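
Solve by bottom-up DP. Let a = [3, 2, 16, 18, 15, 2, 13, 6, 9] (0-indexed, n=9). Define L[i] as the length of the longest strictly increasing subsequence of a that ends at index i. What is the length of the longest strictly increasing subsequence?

3

   i    0    1    2    3    4    5    6    7    8
a[i]    3    2   16   18   15    2   13    6    9
L[i]    1    1    2    3    2    1    2    2    3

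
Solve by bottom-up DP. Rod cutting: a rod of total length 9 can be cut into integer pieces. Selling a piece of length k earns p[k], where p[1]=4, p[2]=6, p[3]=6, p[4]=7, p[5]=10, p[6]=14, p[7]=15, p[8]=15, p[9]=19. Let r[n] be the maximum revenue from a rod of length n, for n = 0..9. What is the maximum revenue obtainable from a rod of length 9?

   n    0    1    2    3    4    5    6    7    8    9
r[n]    0    4    8   12   16   20   24   28   32   36

36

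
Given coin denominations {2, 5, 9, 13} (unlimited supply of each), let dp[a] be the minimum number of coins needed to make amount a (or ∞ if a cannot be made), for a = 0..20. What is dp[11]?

 a  0  1  2  3  4  5  6  7  8  9 10 11 12 13 14 15 16 17 18 19 20
dp  0  -  1  -  2  1  3  2  4  1  2  2  3  1  2  2  3  3  2  3  3
(- denotes ∞ / unreachable)

2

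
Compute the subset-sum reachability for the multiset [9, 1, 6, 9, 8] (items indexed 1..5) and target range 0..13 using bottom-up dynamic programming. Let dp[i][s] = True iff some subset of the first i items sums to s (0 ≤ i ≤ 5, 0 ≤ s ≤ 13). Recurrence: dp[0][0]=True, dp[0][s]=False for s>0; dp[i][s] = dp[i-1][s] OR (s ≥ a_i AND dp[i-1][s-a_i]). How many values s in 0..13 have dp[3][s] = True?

6

i\s   0   1   2   3   4   5   6   7   8   9  10  11  12  13
  0   T   F   F   F   F   F   F   F   F   F   F   F   F   F
  1   T   F   F   F   F   F   F   F   F   T   F   F   F   F
  2   T   T   F   F   F   F   F   F   F   T   T   F   F   F
  3   T   T   F   F   F   F   T   T   F   T   T   F   F   F
  4   T   T   F   F   F   F   T   T   F   T   T   F   F   F
  5   T   T   F   F   F   F   T   T   T   T   T   F   F   F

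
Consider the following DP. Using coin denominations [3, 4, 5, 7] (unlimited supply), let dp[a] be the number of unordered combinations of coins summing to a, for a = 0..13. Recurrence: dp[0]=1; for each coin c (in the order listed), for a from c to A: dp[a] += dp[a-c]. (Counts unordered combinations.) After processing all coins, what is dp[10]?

3

after  coin     0     1     2     3     4     5     6     7     8     9    10    11    12    13
          3     1     0     0     1     0     0     1     0     0     1     0     0     1     0
          4     1     0     0     1     1     0     1     1     1     1     1     1     2     1
          5     1     0     0     1     1     1     1     1     2     2     2     2     3     3
          7     1     0     0     1     1     1     1     2     2     2     3     3     4     4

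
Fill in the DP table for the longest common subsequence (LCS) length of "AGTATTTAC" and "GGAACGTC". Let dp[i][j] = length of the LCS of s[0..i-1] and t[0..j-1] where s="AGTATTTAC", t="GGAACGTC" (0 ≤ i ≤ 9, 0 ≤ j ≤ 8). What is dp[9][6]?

   ''  G  G  A  A  C  G  T  C
''  0  0  0  0  0  0  0  0  0
 A  0  0  0  1  1  1  1  1  1
 G  0  1  1  1  1  1  2  2  2
 T  0  1  1  1  1  1  2  3  3
 A  0  1  1  2  2  2  2  3  3
 T  0  1  1  2  2  2  2  3  3
 T  0  1  1  2  2  2  2  3  3
 T  0  1  1  2  2  2  2  3  3
 A  0  1  1  2  3  3  3  3  3
 C  0  1  1  2  3  4  4  4  4

4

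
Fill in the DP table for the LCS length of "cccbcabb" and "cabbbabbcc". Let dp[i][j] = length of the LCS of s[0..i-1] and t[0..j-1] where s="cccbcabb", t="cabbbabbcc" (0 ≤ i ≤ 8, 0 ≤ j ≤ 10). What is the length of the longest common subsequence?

5

   ''  c  a  b  b  b  a  b  b  c  c
''  0  0  0  0  0  0  0  0  0  0  0
 c  0  1  1  1  1  1  1  1  1  1  1
 c  0  1  1  1  1  1  1  1  1  2  2
 c  0  1  1  1  1  1  1  1  1  2  3
 b  0  1  1  2  2  2  2  2  2  2  3
 c  0  1  1  2  2  2  2  2  2  3  3
 a  0  1  2  2  2  2  3  3  3  3  3
 b  0  1  2  3  3  3  3  4  4  4  4
 b  0  1  2  3  4  4  4  4  5  5  5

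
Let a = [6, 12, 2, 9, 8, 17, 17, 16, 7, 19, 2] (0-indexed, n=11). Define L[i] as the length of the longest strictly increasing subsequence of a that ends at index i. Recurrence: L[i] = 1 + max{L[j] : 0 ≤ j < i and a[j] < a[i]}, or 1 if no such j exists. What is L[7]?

   i    0    1    2    3    4    5    6    7    8    9   10
a[i]    6   12    2    9    8   17   17   16    7   19    2
L[i]    1    2    1    2    2    3    3    3    2    4    1

3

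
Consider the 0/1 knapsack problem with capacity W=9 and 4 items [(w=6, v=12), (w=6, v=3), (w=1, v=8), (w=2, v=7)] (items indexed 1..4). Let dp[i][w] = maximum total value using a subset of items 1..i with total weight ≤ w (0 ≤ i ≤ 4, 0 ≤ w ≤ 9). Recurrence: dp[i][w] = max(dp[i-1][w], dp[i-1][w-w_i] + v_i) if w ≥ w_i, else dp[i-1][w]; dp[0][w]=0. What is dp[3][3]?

8

i\w   0   1   2   3   4   5   6   7   8   9
  0   0   0   0   0   0   0   0   0   0   0
  1   0   0   0   0   0   0  12  12  12  12
  2   0   0   0   0   0   0  12  12  12  12
  3   0   8   8   8   8   8  12  20  20  20
  4   0   8   8  15  15  15  15  20  20  27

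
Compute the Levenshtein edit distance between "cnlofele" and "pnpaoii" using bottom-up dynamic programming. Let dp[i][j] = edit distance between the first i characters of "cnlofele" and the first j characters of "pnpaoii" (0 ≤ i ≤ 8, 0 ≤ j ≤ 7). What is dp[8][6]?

7

   ''  p  n  p  a  o  i  i
''  0  1  2  3  4  5  6  7
 c  1  1  2  3  4  5  6  7
 n  2  2  1  2  3  4  5  6
 l  3  3  2  2  3  4  5  6
 o  4  4  3  3  3  3  4  5
 f  5  5  4  4  4  4  4  5
 e  6  6  5  5  5  5  5  5
 l  7  7  6  6  6  6  6  6
 e  8  8  7  7  7  7  7  7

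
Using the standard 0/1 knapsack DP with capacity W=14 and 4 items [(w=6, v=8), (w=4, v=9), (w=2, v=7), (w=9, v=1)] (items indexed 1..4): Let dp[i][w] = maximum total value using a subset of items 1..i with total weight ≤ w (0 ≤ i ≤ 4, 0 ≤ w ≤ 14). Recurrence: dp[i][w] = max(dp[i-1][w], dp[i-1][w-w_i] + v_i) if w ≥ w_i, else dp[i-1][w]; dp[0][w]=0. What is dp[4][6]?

16

i\w   0   1   2   3   4   5   6   7   8   9  10  11  12  13  14
  0   0   0   0   0   0   0   0   0   0   0   0   0   0   0   0
  1   0   0   0   0   0   0   8   8   8   8   8   8   8   8   8
  2   0   0   0   0   9   9   9   9   9   9  17  17  17  17  17
  3   0   0   7   7   9   9  16  16  16  16  17  17  24  24  24
  4   0   0   7   7   9   9  16  16  16  16  17  17  24  24  24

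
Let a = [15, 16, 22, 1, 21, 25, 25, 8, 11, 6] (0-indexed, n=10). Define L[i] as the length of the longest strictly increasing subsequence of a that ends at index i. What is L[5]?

   i    0    1    2    3    4    5    6    7    8    9
a[i]   15   16   22    1   21   25   25    8   11    6
L[i]    1    2    3    1    3    4    4    2    3    2

4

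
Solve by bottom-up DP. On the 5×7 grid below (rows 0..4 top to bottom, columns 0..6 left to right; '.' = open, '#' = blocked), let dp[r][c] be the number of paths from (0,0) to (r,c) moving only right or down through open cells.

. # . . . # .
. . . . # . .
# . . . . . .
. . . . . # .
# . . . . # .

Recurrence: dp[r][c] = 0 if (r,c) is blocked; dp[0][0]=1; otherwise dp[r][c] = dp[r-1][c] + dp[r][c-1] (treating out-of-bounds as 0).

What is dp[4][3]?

r\c   0   1   2   3   4   5   6
  0   1   0   0   0   0   0   0
  1   1   1   1   1   0   0   0
  2   0   1   2   3   3   3   3
  3   0   1   3   6   9   0   3
  4   0   1   4  10  19   0   3

10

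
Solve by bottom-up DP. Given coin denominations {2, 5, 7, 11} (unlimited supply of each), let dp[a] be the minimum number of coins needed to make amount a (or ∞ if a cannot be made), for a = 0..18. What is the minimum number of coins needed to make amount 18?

2

 a  0  1  2  3  4  5  6  7  8  9 10 11 12 13 14 15 16 17 18
dp  0  -  1  -  2  1  3  1  4  2  2  1  2  2  2  3  2  3  2
(- denotes ∞ / unreachable)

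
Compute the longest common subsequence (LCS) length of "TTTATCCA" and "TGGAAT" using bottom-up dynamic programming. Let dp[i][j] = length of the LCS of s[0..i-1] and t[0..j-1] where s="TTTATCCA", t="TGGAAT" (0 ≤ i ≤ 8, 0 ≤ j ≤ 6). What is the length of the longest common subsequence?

3

   ''  T  G  G  A  A  T
''  0  0  0  0  0  0  0
 T  0  1  1  1  1  1  1
 T  0  1  1  1  1  1  2
 T  0  1  1  1  1  1  2
 A  0  1  1  1  2  2  2
 T  0  1  1  1  2  2  3
 C  0  1  1  1  2  2  3
 C  0  1  1  1  2  2  3
 A  0  1  1  1  2  3  3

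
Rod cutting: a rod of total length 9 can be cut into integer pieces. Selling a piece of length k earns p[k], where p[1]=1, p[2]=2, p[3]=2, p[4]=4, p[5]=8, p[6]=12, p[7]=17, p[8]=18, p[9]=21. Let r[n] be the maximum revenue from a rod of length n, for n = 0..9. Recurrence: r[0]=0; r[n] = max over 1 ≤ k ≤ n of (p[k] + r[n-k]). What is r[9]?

   n    0    1    2    3    4    5    6    7    8    9
r[n]    0    1    2    3    4    8   12   17   18   21

21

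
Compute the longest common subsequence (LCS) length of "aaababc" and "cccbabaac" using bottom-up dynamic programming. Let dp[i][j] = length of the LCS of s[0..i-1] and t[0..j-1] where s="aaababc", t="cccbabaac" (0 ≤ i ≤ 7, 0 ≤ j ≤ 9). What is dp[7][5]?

   ''  c  c  c  b  a  b  a  a  c
''  0  0  0  0  0  0  0  0  0  0
 a  0  0  0  0  0  1  1  1  1  1
 a  0  0  0  0  0  1  1  2  2  2
 a  0  0  0  0  0  1  1  2  3  3
 b  0  0  0  0  1  1  2  2  3  3
 a  0  0  0  0  1  2  2  3  3  3
 b  0  0  0  0  1  2  3  3  3  3
 c  0  1  1  1  1  2  3  3  3  4

2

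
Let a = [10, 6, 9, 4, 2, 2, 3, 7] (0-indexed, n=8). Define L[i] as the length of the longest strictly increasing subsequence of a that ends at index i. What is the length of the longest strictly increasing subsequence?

   i    0    1    2    3    4    5    6    7
a[i]   10    6    9    4    2    2    3    7
L[i]    1    1    2    1    1    1    2    3

3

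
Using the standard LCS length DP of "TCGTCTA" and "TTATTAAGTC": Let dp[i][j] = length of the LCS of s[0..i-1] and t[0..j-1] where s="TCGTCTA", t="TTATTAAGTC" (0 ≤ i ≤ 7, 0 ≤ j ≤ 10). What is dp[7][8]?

   ''  T  T  A  T  T  A  A  G  T  C
''  0  0  0  0  0  0  0  0  0  0  0
 T  0  1  1  1  1  1  1  1  1  1  1
 C  0  1  1  1  1  1  1  1  1  1  2
 G  0  1  1  1  1  1  1  1  2  2  2
 T  0  1  2  2  2  2  2  2  2  3  3
 C  0  1  2  2  2  2  2  2  2  3  4
 T  0  1  2  2  3  3  3  3  3  3  4
 A  0  1  2  3  3  3  4  4  4  4  4

4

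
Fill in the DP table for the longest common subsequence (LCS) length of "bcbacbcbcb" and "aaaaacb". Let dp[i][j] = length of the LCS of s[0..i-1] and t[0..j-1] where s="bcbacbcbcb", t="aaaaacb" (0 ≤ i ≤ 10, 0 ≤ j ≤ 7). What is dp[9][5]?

1

   ''  a  a  a  a  a  c  b
''  0  0  0  0  0  0  0  0
 b  0  0  0  0  0  0  0  1
 c  0  0  0  0  0  0  1  1
 b  0  0  0  0  0  0  1  2
 a  0  1  1  1  1  1  1  2
 c  0  1  1  1  1  1  2  2
 b  0  1  1  1  1  1  2  3
 c  0  1  1  1  1  1  2  3
 b  0  1  1  1  1  1  2  3
 c  0  1  1  1  1  1  2  3
 b  0  1  1  1  1  1  2  3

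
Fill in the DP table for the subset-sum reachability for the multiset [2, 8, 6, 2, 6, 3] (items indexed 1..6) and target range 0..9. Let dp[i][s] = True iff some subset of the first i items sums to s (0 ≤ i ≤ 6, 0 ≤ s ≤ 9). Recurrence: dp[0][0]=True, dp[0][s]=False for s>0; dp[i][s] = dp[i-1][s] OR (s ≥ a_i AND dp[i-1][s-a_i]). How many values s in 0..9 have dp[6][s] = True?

9

i\s   0   1   2   3   4   5   6   7   8   9
  0   T   F   F   F   F   F   F   F   F   F
  1   T   F   T   F   F   F   F   F   F   F
  2   T   F   T   F   F   F   F   F   T   F
  3   T   F   T   F   F   F   T   F   T   F
  4   T   F   T   F   T   F   T   F   T   F
  5   T   F   T   F   T   F   T   F   T   F
  6   T   F   T   T   T   T   T   T   T   T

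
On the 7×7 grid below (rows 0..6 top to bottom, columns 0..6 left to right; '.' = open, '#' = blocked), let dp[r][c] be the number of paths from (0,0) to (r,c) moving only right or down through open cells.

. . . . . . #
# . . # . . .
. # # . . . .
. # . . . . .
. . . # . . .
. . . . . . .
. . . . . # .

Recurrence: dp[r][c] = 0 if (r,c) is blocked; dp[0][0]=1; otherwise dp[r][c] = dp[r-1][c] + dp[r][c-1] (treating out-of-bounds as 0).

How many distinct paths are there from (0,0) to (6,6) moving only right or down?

r\c   0   1   2   3   4   5   6
  0   1   1   1   1   1   1   0
  1   0   1   2   0   1   2   2
  2   0   0   0   0   1   3   5
  3   0   0   0   0   1   4   9
  4   0   0   0   0   1   5  14
  5   0   0   0   0   1   6  20
  6   0   0   0   0   1   0  20

20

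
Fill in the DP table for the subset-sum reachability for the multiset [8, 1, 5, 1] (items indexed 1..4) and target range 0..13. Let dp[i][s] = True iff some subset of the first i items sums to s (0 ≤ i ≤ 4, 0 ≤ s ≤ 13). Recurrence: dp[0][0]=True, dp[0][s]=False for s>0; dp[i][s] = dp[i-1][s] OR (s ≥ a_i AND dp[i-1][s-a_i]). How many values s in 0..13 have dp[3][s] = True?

7

i\s   0   1   2   3   4   5   6   7   8   9  10  11  12  13
  0   T   F   F   F   F   F   F   F   F   F   F   F   F   F
  1   T   F   F   F   F   F   F   F   T   F   F   F   F   F
  2   T   T   F   F   F   F   F   F   T   T   F   F   F   F
  3   T   T   F   F   F   T   T   F   T   T   F   F   F   T
  4   T   T   T   F   F   T   T   T   T   T   T   F   F   T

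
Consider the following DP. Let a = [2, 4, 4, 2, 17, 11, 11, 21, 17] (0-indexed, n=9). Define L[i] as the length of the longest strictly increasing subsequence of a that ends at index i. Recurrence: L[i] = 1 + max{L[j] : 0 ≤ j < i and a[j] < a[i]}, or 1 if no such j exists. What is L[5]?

3

   i    0    1    2    3    4    5    6    7    8
a[i]    2    4    4    2   17   11   11   21   17
L[i]    1    2    2    1    3    3    3    4    4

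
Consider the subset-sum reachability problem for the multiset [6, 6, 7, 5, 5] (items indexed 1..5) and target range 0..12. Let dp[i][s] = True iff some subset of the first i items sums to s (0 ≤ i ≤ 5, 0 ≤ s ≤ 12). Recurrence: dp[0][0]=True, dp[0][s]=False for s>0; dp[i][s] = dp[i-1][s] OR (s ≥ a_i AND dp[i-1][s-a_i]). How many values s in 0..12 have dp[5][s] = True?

i\s   0   1   2   3   4   5   6   7   8   9  10  11  12
  0   T   F   F   F   F   F   F   F   F   F   F   F   F
  1   T   F   F   F   F   F   T   F   F   F   F   F   F
  2   T   F   F   F   F   F   T   F   F   F   F   F   T
  3   T   F   F   F   F   F   T   T   F   F   F   F   T
  4   T   F   F   F   F   T   T   T   F   F   F   T   T
  5   T   F   F   F   F   T   T   T   F   F   T   T   T

7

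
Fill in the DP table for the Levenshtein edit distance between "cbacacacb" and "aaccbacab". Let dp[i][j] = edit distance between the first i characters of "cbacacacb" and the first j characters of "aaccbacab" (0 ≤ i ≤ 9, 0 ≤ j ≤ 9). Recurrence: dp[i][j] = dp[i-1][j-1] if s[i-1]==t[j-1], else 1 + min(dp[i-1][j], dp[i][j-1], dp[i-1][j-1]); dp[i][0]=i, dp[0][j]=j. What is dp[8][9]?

5

   ''  a  a  c  c  b  a  c  a  b
''  0  1  2  3  4  5  6  7  8  9
 c  1  1  2  2  3  4  5  6  7  8
 b  2  2  2  3  3  3  4  5  6  7
 a  3  2  2  3  4  4  3  4  5  6
 c  4  3  3  2  3  4  4  3  4  5
 a  5  4  3  3  3  4  4  4  3  4
 c  6  5  4  3  3  4  5  4  4  4
 a  7  6  5  4  4  4  4  5  4  5
 c  8  7  6  5  4  5  5  4  5  5
 b  9  8  7  6  5  4  5  5  5  5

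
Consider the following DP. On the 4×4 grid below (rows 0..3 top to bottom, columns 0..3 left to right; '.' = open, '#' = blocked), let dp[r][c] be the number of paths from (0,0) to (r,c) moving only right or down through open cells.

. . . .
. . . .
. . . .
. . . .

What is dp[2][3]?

10

r\c   0   1   2   3
  0   1   1   1   1
  1   1   2   3   4
  2   1   3   6  10
  3   1   4  10  20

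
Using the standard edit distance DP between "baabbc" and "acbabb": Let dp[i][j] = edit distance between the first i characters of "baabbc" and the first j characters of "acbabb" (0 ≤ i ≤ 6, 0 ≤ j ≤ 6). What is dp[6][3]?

4

   ''  a  c  b  a  b  b
''  0  1  2  3  4  5  6
 b  1  1  2  2  3  4  5
 a  2  1  2  3  2  3  4
 a  3  2  2  3  3  3  4
 b  4  3  3  2  3  3  3
 b  5  4  4  3  3  3  3
 c  6  5  4  4  4  4  4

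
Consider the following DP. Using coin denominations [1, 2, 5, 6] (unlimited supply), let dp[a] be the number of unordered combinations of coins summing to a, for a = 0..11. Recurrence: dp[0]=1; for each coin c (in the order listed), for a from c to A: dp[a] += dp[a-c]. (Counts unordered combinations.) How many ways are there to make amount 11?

after  coin     0     1     2     3     4     5     6     7     8     9    10    11
          1     1     1     1     1     1     1     1     1     1     1     1     1
          2     1     1     2     2     3     3     4     4     5     5     6     6
          5     1     1     2     2     3     4     5     6     7     8    10    11
          6     1     1     2     2     3     4     6     7     9    10    13    15

15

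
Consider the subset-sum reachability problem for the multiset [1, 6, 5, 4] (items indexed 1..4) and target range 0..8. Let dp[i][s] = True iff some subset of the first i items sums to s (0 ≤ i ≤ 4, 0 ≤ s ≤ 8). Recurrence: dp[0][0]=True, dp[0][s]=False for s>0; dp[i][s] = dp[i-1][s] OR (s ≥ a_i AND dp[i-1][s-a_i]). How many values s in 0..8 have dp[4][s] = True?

i\s   0   1   2   3   4   5   6   7   8
  0   T   F   F   F   F   F   F   F   F
  1   T   T   F   F   F   F   F   F   F
  2   T   T   F   F   F   F   T   T   F
  3   T   T   F   F   F   T   T   T   F
  4   T   T   F   F   T   T   T   T   F

6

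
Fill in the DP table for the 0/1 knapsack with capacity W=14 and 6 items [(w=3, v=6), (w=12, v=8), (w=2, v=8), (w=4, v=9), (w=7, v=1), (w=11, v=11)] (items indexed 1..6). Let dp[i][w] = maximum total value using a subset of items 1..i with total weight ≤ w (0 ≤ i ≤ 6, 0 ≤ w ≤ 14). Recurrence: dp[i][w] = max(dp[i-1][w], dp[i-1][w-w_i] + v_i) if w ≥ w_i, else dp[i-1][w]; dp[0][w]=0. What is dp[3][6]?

14

i\w   0   1   2   3   4   5   6   7   8   9  10  11  12  13  14
  0   0   0   0   0   0   0   0   0   0   0   0   0   0   0   0
  1   0   0   0   6   6   6   6   6   6   6   6   6   6   6   6
  2   0   0   0   6   6   6   6   6   6   6   6   6   8   8   8
  3   0   0   8   8   8  14  14  14  14  14  14  14  14  14  16
  4   0   0   8   8   9  14  17  17  17  23  23  23  23  23  23
  5   0   0   8   8   9  14  17  17  17  23  23  23  23  23  23
  6   0   0   8   8   9  14  17  17  17  23  23  23  23  23  23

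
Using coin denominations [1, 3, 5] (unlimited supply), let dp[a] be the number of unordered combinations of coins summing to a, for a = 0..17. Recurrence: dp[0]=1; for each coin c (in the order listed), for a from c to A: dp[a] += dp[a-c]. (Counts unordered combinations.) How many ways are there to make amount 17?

15

after  coin     0     1     2     3     4     5     6     7     8     9    10    11    12    13    14    15    16    17
          1     1     1     1     1     1     1     1     1     1     1     1     1     1     1     1     1     1     1
          3     1     1     1     2     2     2     3     3     3     4     4     4     5     5     5     6     6     6
          5     1     1     1     2     2     3     4     4     5     6     7     8     9    10    11    13    14    15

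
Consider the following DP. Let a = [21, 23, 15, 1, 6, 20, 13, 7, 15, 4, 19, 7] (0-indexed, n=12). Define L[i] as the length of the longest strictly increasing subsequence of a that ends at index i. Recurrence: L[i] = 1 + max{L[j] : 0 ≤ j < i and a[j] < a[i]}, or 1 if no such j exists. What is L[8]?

   i    0    1    2    3    4    5    6    7    8    9   10   11
a[i]   21   23   15    1    6   20   13    7   15    4   19    7
L[i]    1    2    1    1    2    3    3    3    4    2    5    3

4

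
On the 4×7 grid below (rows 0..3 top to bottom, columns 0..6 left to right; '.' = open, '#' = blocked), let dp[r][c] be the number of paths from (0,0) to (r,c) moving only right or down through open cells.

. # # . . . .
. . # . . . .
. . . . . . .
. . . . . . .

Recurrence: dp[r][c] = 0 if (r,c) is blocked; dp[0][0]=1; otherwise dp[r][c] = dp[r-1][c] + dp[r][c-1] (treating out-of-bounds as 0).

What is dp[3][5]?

11

r\c   0   1   2   3   4   5   6
  0   1   0   0   0   0   0   0
  1   1   1   0   0   0   0   0
  2   1   2   2   2   2   2   2
  3   1   3   5   7   9  11  13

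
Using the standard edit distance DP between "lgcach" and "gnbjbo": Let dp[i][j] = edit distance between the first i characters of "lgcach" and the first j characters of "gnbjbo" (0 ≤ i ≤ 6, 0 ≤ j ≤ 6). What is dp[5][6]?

6

   ''  g  n  b  j  b  o
''  0  1  2  3  4  5  6
 l  1  1  2  3  4  5  6
 g  2  1  2  3  4  5  6
 c  3  2  2  3  4  5  6
 a  4  3  3  3  4  5  6
 c  5  4  4  4  4  5  6
 h  6  5  5  5  5  5  6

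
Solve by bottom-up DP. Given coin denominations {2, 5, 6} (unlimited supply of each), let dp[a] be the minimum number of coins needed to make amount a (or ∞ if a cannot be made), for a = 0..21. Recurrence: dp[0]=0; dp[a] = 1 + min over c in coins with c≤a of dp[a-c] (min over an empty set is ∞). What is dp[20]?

 a  0  1  2  3  4  5  6  7  8  9 10 11 12 13 14 15 16 17 18 19 20 21
dp  0  -  1  -  2  1  1  2  2  3  2  2  2  3  3  3  3  3  3  4  4  4
(- denotes ∞ / unreachable)

4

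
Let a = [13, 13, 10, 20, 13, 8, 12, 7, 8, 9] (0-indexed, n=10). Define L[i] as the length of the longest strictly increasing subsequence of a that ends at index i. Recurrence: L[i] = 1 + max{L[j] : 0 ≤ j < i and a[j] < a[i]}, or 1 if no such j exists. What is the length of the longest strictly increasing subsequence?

3

   i    0    1    2    3    4    5    6    7    8    9
a[i]   13   13   10   20   13    8   12    7    8    9
L[i]    1    1    1    2    2    1    2    1    2    3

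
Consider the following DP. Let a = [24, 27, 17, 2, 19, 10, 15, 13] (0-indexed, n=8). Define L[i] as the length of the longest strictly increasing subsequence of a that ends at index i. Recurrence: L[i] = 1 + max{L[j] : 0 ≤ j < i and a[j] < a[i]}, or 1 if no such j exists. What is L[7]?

   i    0    1    2    3    4    5    6    7
a[i]   24   27   17    2   19   10   15   13
L[i]    1    2    1    1    2    2    3    3

3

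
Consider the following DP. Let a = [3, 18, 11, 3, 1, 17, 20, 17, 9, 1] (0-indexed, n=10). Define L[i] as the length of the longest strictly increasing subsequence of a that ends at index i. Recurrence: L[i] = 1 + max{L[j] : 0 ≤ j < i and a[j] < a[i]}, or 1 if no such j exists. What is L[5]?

3

   i    0    1    2    3    4    5    6    7    8    9
a[i]    3   18   11    3    1   17   20   17    9    1
L[i]    1    2    2    1    1    3    4    3    2    1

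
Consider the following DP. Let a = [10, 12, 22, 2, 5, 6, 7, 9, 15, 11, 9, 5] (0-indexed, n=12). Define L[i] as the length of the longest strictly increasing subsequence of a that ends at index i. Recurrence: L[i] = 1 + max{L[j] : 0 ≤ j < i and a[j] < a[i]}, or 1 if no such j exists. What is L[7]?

5

   i    0    1    2    3    4    5    6    7    8    9   10   11
a[i]   10   12   22    2    5    6    7    9   15   11    9    5
L[i]    1    2    3    1    2    3    4    5    6    6    5    2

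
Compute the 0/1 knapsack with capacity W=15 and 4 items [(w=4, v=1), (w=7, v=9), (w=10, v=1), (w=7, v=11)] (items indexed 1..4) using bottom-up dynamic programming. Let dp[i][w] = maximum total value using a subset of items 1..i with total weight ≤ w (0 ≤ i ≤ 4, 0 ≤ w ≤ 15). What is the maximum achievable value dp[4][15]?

20

i\w   0   1   2   3   4   5   6   7   8   9  10  11  12  13  14  15
  0   0   0   0   0   0   0   0   0   0   0   0   0   0   0   0   0
  1   0   0   0   0   1   1   1   1   1   1   1   1   1   1   1   1
  2   0   0   0   0   1   1   1   9   9   9   9  10  10  10  10  10
  3   0   0   0   0   1   1   1   9   9   9   9  10  10  10  10  10
  4   0   0   0   0   1   1   1  11  11  11  11  12  12  12  20  20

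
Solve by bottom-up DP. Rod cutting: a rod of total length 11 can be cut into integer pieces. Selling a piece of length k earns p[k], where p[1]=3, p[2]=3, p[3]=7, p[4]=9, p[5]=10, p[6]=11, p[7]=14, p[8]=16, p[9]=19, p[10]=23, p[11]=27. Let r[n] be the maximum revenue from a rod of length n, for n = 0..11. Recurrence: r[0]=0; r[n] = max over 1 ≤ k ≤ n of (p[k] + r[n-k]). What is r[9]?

27

   n    0    1    2    3    4    5    6    7    8    9   10   11
r[n]    0    3    6    9   12   15   18   21   24   27   30   33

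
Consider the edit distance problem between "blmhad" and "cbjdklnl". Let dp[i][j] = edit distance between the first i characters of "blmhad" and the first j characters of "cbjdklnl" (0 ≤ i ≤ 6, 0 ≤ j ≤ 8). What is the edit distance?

   ''  c  b  j  d  k  l  n  l
''  0  1  2  3  4  5  6  7  8
 b  1  1  1  2  3  4  5  6  7
 l  2  2  2  2  3  4  4  5  6
 m  3  3  3  3  3  4  5  5  6
 h  4  4  4  4  4  4  5  6  6
 a  5  5  5  5  5  5  5  6  7
 d  6  6  6  6  5  6  6  6  7

7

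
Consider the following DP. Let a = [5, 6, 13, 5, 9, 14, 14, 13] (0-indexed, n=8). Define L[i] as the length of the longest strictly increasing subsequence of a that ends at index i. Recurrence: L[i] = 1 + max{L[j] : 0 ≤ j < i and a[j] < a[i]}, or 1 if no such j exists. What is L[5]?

   i    0    1    2    3    4    5    6    7
a[i]    5    6   13    5    9   14   14   13
L[i]    1    2    3    1    3    4    4    4

4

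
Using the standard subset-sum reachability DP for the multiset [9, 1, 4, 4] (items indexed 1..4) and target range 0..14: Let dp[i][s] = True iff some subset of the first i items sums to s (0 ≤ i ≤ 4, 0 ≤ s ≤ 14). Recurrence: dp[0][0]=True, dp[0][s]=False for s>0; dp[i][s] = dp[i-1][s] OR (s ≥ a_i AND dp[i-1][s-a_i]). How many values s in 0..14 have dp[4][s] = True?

i\s   0   1   2   3   4   5   6   7   8   9  10  11  12  13  14
  0   T   F   F   F   F   F   F   F   F   F   F   F   F   F   F
  1   T   F   F   F   F   F   F   F   F   T   F   F   F   F   F
  2   T   T   F   F   F   F   F   F   F   T   T   F   F   F   F
  3   T   T   F   F   T   T   F   F   F   T   T   F   F   T   T
  4   T   T   F   F   T   T   F   F   T   T   T   F   F   T   T

9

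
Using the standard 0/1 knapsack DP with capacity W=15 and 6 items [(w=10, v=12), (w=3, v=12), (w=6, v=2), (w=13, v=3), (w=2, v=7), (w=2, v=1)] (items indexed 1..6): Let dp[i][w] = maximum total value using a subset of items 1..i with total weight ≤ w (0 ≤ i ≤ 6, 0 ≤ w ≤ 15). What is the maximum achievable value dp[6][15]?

31

i\w   0   1   2   3   4   5   6   7   8   9  10  11  12  13  14  15
  0   0   0   0   0   0   0   0   0   0   0   0   0   0   0   0   0
  1   0   0   0   0   0   0   0   0   0   0  12  12  12  12  12  12
  2   0   0   0  12  12  12  12  12  12  12  12  12  12  24  24  24
  3   0   0   0  12  12  12  12  12  12  14  14  14  14  24  24  24
  4   0   0   0  12  12  12  12  12  12  14  14  14  14  24  24  24
  5   0   0   7  12  12  19  19  19  19  19  19  21  21  24  24  31
  6   0   0   7  12  12  19  19  20  20  20  20  21  21  24  24  31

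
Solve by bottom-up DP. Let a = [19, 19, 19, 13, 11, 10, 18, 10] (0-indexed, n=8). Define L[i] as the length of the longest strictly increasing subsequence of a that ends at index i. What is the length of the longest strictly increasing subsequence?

   i    0    1    2    3    4    5    6    7
a[i]   19   19   19   13   11   10   18   10
L[i]    1    1    1    1    1    1    2    1

2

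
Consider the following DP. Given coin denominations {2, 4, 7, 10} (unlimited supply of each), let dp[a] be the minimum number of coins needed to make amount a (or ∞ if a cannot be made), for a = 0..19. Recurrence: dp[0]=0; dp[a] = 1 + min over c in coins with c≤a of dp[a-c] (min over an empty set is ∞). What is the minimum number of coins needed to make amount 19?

3

 a  0  1  2  3  4  5  6  7  8  9 10 11 12 13 14 15 16 17 18 19
dp  0  -  1  -  1  -  2  1  2  2  1  2  2  3  2  3  3  2  3  3
(- denotes ∞ / unreachable)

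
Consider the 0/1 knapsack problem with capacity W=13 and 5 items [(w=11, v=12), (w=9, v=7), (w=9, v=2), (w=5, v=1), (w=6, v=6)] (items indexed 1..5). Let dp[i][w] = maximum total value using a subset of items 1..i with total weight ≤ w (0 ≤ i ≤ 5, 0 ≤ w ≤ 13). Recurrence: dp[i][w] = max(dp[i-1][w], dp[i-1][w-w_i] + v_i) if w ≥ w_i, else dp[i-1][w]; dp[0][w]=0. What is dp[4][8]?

i\w   0   1   2   3   4   5   6   7   8   9  10  11  12  13
  0   0   0   0   0   0   0   0   0   0   0   0   0   0   0
  1   0   0   0   0   0   0   0   0   0   0   0  12  12  12
  2   0   0   0   0   0   0   0   0   0   7   7  12  12  12
  3   0   0   0   0   0   0   0   0   0   7   7  12  12  12
  4   0   0   0   0   0   1   1   1   1   7   7  12  12  12
  5   0   0   0   0   0   1   6   6   6   7   7  12  12  12

1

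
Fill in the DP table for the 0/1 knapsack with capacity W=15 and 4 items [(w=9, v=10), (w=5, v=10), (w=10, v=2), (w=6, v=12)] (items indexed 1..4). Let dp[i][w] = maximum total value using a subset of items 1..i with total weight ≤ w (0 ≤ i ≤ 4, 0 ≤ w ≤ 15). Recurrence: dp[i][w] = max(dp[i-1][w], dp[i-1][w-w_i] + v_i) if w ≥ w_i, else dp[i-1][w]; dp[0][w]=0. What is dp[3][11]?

i\w   0   1   2   3   4   5   6   7   8   9  10  11  12  13  14  15
  0   0   0   0   0   0   0   0   0   0   0   0   0   0   0   0   0
  1   0   0   0   0   0   0   0   0   0  10  10  10  10  10  10  10
  2   0   0   0   0   0  10  10  10  10  10  10  10  10  10  20  20
  3   0   0   0   0   0  10  10  10  10  10  10  10  10  10  20  20
  4   0   0   0   0   0  10  12  12  12  12  12  22  22  22  22  22

10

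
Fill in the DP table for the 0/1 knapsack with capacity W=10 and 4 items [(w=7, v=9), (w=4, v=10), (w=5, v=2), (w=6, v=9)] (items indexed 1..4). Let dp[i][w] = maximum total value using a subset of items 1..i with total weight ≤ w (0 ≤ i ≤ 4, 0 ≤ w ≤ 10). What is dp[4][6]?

i\w   0   1   2   3   4   5   6   7   8   9  10
  0   0   0   0   0   0   0   0   0   0   0   0
  1   0   0   0   0   0   0   0   9   9   9   9
  2   0   0   0   0  10  10  10  10  10  10  10
  3   0   0   0   0  10  10  10  10  10  12  12
  4   0   0   0   0  10  10  10  10  10  12  19

10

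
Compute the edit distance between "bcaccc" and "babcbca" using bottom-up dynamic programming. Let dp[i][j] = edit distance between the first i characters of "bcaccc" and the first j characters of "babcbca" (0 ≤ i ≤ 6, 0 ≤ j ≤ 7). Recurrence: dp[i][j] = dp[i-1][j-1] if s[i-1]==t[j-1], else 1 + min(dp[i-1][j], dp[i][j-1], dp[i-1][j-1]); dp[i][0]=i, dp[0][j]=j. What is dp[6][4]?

   ''  b  a  b  c  b  c  a
''  0  1  2  3  4  5  6  7
 b  1  0  1  2  3  4  5  6
 c  2  1  1  2  2  3  4  5
 a  3  2  1  2  3  3  4  4
 c  4  3  2  2  2  3  3  4
 c  5  4  3  3  2  3  3  4
 c  6  5  4  4  3  3  3  4

3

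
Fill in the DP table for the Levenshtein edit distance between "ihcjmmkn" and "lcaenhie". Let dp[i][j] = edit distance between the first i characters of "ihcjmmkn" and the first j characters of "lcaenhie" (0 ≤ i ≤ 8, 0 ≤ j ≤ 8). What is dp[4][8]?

7

   ''  l  c  a  e  n  h  i  e
''  0  1  2  3  4  5  6  7  8
 i  1  1  2  3  4  5  6  6  7
 h  2  2  2  3  4  5  5  6  7
 c  3  3  2  3  4  5  6  6  7
 j  4  4  3  3  4  5  6  7  7
 m  5  5  4  4  4  5  6  7  8
 m  6  6  5  5  5  5  6  7  8
 k  7  7  6  6  6  6  6  7  8
 n  8  8  7  7  7  6  7  7  8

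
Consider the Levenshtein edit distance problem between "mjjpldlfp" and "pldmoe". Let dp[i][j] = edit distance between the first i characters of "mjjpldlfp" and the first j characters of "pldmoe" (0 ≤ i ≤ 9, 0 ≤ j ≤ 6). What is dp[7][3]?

   ''  p  l  d  m  o  e
''  0  1  2  3  4  5  6
 m  1  1  2  3  3  4  5
 j  2  2  2  3  4  4  5
 j  3  3  3  3  4  5  5
 p  4  3  4  4  4  5  6
 l  5  4  3  4  5  5  6
 d  6  5  4  3  4  5  6
 l  7  6  5  4  4  5  6
 f  8  7  6  5  5  5  6
 p  9  8  7  6  6  6  6

4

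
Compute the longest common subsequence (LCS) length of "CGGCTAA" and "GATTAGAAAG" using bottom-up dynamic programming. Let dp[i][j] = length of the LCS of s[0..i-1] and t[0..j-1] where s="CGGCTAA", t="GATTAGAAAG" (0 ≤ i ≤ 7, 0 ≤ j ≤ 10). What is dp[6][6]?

3

   ''  G  A  T  T  A  G  A  A  A  G
''  0  0  0  0  0  0  0  0  0  0  0
 C  0  0  0  0  0  0  0  0  0  0  0
 G  0  1  1  1  1  1  1  1  1  1  1
 G  0  1  1  1  1  1  2  2  2  2  2
 C  0  1  1  1  1  1  2  2  2  2  2
 T  0  1  1  2  2  2  2  2  2  2  2
 A  0  1  2  2  2  3  3  3  3  3  3
 A  0  1  2  2  2  3  3  4  4  4  4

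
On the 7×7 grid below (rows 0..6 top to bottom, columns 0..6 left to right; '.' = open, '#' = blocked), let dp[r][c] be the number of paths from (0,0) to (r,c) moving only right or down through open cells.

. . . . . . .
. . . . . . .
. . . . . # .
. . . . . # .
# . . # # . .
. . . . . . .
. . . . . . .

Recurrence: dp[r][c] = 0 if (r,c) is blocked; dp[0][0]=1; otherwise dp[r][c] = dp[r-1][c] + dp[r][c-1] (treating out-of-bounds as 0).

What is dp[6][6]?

r\c   0   1   2   3   4   5   6
  0   1   1   1   1   1   1   1
  1   1   2   3   4   5   6   7
  2   1   3   6  10  15   0   7
  3   1   4  10  20  35   0   7
  4   0   4  14   0   0   0   7
  5   0   4  18  18  18  18  25
  6   0   4  22  40  58  76 101

101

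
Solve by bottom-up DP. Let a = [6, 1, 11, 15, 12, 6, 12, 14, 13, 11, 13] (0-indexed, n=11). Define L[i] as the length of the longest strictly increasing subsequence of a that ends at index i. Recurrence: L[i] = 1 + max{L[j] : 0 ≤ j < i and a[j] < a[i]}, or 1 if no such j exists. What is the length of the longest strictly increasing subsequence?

   i    0    1    2    3    4    5    6    7    8    9   10
a[i]    6    1   11   15   12    6   12   14   13   11   13
L[i]    1    1    2    3    3    2    3    4    4    3    4

4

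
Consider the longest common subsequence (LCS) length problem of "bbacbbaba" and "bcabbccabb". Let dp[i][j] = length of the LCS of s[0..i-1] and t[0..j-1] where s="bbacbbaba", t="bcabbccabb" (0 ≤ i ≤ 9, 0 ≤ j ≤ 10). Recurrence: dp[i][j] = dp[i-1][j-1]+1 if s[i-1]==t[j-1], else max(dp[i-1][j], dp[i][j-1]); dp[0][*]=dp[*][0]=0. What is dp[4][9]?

   ''  b  c  a  b  b  c  c  a  b  b
''  0  0  0  0  0  0  0  0  0  0  0
 b  0  1  1  1  1  1  1  1  1  1  1
 b  0  1  1  1  2  2  2  2  2  2  2
 a  0  1  1  2  2  2  2  2  3  3  3
 c  0  1  2  2  2  2  3  3  3  3  3
 b  0  1  2  2  3  3  3  3  3  4  4
 b  0  1  2  2  3  4  4  4  4  4  5
 a  0  1  2  3  3  4  4  4  5  5  5
 b  0  1  2  3  4  4  4  4  5  6  6
 a  0  1  2  3  4  4  4  4  5  6  6

3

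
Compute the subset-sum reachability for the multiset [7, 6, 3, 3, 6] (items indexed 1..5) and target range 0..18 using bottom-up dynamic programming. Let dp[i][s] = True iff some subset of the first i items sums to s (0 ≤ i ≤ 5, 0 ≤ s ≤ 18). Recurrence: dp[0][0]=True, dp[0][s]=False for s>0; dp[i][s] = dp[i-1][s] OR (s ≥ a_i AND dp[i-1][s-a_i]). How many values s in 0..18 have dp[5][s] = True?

11

i\s   0   1   2   3   4   5   6   7   8   9  10  11  12  13  14  15  16  17  18
  0   T   F   F   F   F   F   F   F   F   F   F   F   F   F   F   F   F   F   F
  1   T   F   F   F   F   F   F   T   F   F   F   F   F   F   F   F   F   F   F
  2   T   F   F   F   F   F   T   T   F   F   F   F   F   T   F   F   F   F   F
  3   T   F   F   T   F   F   T   T   F   T   T   F   F   T   F   F   T   F   F
  4   T   F   F   T   F   F   T   T   F   T   T   F   T   T   F   F   T   F   F
  5   T   F   F   T   F   F   T   T   F   T   T   F   T   T   F   T   T   F   T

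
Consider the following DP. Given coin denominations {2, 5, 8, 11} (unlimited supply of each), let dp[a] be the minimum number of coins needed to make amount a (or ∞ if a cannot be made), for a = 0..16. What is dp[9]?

 a  0  1  2  3  4  5  6  7  8  9 10 11 12 13 14 15 16
dp  0  -  1  -  2  1  3  2  1  3  2  1  3  2  4  3  2
(- denotes ∞ / unreachable)

3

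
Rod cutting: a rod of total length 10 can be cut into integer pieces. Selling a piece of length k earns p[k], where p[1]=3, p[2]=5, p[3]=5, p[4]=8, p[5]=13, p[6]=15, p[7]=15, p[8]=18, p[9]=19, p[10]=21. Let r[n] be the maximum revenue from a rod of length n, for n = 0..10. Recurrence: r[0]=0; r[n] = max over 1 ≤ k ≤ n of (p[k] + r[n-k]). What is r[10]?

   n    0    1    2    3    4    5    6    7    8    9   10
r[n]    0    3    6    9   12   15   18   21   24   27   30

30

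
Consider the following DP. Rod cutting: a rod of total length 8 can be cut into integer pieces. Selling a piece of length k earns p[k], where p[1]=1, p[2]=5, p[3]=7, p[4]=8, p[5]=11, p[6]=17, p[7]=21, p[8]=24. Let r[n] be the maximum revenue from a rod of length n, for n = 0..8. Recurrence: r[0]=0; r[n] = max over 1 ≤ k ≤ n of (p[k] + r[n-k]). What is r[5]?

12

   n    0    1    2    3    4    5    6    7    8
r[n]    0    1    5    7   10   12   17   21   24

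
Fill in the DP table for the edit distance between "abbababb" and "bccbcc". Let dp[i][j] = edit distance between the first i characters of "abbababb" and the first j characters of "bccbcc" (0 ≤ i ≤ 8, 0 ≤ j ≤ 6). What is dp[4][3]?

   ''  b  c  c  b  c  c
''  0  1  2  3  4  5  6
 a  1  1  2  3  4  5  6
 b  2  1  2  3  3  4  5
 b  3  2  2  3  3  4  5
 a  4  3  3  3  4  4  5
 b  5  4  4  4  3  4  5
 a  6  5  5  5  4  4  5
 b  7  6  6  6  5  5  5
 b  8  7  7  7  6  6  6

3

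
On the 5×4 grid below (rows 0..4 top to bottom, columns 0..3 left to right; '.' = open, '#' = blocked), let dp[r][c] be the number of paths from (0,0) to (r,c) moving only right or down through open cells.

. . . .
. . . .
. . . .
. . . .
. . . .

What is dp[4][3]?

35

r\c   0   1   2   3
  0   1   1   1   1
  1   1   2   3   4
  2   1   3   6  10
  3   1   4  10  20
  4   1   5  15  35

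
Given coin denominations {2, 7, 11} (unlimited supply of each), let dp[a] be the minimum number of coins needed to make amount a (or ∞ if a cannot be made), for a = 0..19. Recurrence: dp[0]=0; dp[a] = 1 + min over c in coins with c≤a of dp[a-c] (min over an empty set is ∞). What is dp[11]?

1

 a  0  1  2  3  4  5  6  7  8  9 10 11 12 13 14 15 16 17 18 19
dp  0  -  1  -  2  -  3  1  4  2  5  1  6  2  2  3  3  4  2  5
(- denotes ∞ / unreachable)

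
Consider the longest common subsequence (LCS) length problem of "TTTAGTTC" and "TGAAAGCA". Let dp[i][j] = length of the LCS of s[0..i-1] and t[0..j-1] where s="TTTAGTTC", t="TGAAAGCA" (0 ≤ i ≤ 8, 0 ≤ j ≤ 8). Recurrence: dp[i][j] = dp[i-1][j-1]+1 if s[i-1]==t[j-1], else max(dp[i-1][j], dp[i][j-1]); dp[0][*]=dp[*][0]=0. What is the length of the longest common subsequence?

   ''  T  G  A  A  A  G  C  A
''  0  0  0  0  0  0  0  0  0
 T  0  1  1  1  1  1  1  1  1
 T  0  1  1  1  1  1  1  1  1
 T  0  1  1  1  1  1  1  1  1
 A  0  1  1  2  2  2  2  2  2
 G  0  1  2  2  2  2  3  3  3
 T  0  1  2  2  2  2  3  3  3
 T  0  1  2  2  2  2  3  3  3
 C  0  1  2  2  2  2  3  4  4

4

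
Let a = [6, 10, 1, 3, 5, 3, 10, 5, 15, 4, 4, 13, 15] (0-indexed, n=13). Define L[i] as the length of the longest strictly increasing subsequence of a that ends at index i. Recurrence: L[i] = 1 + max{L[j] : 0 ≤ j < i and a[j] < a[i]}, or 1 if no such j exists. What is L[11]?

5

   i    0    1    2    3    4    5    6    7    8    9   10   11   12
a[i]    6   10    1    3    5    3   10    5   15    4    4   13   15
L[i]    1    2    1    2    3    2    4    3    5    3    3    5    6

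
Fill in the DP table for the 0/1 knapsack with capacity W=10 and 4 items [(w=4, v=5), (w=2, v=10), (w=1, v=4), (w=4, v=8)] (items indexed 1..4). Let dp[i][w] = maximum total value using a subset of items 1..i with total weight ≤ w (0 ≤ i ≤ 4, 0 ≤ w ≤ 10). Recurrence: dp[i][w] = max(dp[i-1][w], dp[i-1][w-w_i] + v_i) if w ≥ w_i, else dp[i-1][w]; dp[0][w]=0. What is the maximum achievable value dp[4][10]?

i\w   0   1   2   3   4   5   6   7   8   9  10
  0   0   0   0   0   0   0   0   0   0   0   0
  1   0   0   0   0   5   5   5   5   5   5   5
  2   0   0  10  10  10  10  15  15  15  15  15
  3   0   4  10  14  14  14  15  19  19  19  19
  4   0   4  10  14  14  14  18  22  22  22  23

23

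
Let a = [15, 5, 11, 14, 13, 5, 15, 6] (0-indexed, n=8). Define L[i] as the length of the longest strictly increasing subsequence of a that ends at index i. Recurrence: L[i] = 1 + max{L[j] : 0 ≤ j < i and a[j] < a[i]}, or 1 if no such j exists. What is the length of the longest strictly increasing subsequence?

   i    0    1    2    3    4    5    6    7
a[i]   15    5   11   14   13    5   15    6
L[i]    1    1    2    3    3    1    4    2

4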